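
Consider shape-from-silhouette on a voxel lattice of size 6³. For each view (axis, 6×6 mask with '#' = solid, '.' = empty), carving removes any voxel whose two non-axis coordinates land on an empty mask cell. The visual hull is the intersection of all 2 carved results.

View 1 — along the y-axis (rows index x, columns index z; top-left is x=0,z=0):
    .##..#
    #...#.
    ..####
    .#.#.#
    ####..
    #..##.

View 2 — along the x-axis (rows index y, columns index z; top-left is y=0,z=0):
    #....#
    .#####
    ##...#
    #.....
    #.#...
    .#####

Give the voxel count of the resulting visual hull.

56 voxels

start: 6×6×6 = 216 voxels
after view 1 [y-axis, 19 of 36 cells solid] → remaining = 114
after view 2 [x-axis, 18 of 36 cells solid] → remaining = 56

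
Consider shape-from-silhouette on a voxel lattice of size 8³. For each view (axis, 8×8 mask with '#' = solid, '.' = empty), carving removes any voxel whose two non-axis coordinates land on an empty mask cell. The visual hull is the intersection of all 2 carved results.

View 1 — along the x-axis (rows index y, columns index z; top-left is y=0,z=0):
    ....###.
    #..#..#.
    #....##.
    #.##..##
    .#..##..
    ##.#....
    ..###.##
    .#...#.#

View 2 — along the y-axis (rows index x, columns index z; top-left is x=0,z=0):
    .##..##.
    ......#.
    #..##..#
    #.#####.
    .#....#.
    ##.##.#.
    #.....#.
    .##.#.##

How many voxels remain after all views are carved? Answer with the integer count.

remaining voxels: 107

initial block: 8^3 = 512
[1] x-view keeps 28 columns → grid now 224
[2] y-view keeps 29 columns → grid now 107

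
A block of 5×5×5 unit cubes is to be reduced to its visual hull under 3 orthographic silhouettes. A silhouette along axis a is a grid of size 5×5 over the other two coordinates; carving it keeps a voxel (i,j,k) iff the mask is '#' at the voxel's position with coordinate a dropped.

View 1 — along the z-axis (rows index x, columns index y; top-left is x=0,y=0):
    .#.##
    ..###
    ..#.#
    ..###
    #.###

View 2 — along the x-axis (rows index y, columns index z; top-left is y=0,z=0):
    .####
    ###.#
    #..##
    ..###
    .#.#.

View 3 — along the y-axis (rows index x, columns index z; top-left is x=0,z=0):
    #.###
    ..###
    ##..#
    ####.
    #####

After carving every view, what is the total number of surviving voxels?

full grid |V| = 125
[1] z-view keeps 15 columns → grid now 75
[2] x-view keeps 16 columns → grid now 42
[3] y-view keeps 19 columns → grid now 34

|visual hull| = 34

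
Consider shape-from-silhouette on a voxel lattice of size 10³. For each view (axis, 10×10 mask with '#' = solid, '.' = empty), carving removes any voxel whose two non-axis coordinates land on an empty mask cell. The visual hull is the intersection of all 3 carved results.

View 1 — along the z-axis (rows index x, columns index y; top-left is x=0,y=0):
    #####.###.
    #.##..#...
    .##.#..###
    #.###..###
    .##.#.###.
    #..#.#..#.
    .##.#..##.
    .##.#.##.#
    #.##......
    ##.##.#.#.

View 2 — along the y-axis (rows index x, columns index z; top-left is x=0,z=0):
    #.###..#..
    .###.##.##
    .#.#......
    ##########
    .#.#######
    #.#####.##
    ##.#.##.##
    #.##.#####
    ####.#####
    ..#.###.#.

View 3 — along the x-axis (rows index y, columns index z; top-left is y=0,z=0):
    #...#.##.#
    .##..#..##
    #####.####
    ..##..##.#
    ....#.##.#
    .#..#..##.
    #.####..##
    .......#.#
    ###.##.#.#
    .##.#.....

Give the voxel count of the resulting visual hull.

before carving: 1000 voxels (10×10×10)
after view 1 [z-axis, 55 of 100 cells solid] → remaining = 550
after view 2 [y-axis, 69 of 100 cells solid] → remaining = 370
after view 3 [x-axis, 51 of 100 cells solid] → remaining = 195

remaining voxels: 195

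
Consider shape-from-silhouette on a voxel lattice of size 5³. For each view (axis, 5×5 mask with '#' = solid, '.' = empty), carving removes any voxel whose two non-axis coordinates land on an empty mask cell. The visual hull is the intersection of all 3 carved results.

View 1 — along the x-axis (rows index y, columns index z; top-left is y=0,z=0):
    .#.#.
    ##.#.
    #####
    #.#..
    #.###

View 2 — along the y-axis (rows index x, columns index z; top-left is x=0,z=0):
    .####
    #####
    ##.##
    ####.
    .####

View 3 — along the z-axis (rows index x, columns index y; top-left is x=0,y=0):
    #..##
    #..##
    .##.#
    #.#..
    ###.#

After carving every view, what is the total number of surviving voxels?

voxel count = 41

initial block: 5^3 = 125
step 1: project along x, AND mask (16/25) → |grid| = 80
step 2: project along y, AND mask (21/25) → |grid| = 67
step 3: project along z, AND mask (15/25) → |grid| = 41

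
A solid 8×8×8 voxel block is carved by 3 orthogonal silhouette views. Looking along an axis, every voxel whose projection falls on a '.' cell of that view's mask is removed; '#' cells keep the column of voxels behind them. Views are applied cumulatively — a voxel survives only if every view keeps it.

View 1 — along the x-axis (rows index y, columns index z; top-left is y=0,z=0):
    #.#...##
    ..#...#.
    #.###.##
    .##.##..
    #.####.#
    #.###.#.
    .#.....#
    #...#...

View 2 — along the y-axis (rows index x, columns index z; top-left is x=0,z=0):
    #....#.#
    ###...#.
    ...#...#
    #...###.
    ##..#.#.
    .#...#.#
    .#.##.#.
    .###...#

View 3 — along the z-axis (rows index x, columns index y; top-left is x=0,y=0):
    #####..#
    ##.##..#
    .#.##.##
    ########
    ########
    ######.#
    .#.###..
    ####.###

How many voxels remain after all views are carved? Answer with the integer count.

initial block: 8^3 = 512
step 1: project along x, AND mask (31/64) → |grid| = 248
step 2: project along y, AND mask (28/64) → |grid| = 104
step 3: project along z, AND mask (50/64) → |grid| = 80

80 voxels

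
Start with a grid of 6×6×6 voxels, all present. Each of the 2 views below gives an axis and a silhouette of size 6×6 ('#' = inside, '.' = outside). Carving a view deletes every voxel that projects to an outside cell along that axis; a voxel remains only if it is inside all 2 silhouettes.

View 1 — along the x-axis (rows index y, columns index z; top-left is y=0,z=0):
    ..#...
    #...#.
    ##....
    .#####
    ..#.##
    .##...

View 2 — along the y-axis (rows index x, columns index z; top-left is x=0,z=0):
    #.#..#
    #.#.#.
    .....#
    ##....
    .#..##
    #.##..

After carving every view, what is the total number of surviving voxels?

initial block: 6^3 = 216
step 1: project along x, AND mask (15/36) → |grid| = 90
step 2: project along y, AND mask (15/36) → |grid| = 39

|visual hull| = 39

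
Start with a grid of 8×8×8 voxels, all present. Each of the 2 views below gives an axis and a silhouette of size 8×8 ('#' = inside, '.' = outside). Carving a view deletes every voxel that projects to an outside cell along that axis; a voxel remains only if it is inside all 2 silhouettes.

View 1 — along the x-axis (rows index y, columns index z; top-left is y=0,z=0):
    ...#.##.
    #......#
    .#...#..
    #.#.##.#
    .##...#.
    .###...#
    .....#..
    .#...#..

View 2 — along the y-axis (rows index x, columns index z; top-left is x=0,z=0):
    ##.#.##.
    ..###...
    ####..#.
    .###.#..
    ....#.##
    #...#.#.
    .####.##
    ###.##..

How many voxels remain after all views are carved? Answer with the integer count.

|visual hull| = 89

initial block: 8^3 = 512
V1 x: intersect with YZ mask (22 set) -- 176 left
V2 y: intersect with XZ mask (34 set) -- 89 left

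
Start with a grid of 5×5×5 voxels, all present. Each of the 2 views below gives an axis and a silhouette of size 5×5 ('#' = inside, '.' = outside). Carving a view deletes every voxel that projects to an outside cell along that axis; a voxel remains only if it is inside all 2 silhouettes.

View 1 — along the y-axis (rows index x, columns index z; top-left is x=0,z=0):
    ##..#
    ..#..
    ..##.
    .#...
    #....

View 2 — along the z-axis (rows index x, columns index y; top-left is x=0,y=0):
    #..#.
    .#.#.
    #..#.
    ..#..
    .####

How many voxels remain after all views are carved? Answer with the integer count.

voxel count = 17

before carving: 125 voxels (5×5×5)
  1. axis=1 (XZ plane), |mask|=8  ⇒  voxels=40
  2. axis=2 (XY plane), |mask|=11  ⇒  voxels=17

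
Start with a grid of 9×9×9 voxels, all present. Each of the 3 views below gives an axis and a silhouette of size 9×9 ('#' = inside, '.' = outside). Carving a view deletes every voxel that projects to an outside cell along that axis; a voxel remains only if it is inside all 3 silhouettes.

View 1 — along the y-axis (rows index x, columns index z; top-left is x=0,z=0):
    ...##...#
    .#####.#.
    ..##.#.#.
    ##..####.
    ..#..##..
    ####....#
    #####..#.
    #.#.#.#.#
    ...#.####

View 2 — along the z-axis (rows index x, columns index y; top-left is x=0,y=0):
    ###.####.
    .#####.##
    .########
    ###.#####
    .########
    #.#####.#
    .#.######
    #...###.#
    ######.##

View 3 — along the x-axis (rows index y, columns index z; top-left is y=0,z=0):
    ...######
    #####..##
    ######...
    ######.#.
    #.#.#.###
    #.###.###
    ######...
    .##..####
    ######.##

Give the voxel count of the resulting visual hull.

voxel count = 232

full grid |V| = 729
  1. axis=1 (XZ plane), |mask|=43  ⇒  voxels=387
  2. axis=2 (XY plane), |mask|=65  ⇒  voxels=309
  3. axis=0 (YZ plane), |mask|=59  ⇒  voxels=232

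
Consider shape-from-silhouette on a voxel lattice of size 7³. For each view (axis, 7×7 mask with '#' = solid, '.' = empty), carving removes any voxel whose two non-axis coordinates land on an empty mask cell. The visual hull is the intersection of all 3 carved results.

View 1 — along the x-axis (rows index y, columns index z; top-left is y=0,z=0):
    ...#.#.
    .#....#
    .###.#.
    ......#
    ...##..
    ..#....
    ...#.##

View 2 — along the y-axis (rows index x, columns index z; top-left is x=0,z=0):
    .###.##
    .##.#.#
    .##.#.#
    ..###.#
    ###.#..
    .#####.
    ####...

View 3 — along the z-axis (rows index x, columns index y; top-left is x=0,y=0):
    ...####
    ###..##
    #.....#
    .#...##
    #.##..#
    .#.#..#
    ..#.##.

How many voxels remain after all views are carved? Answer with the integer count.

|visual hull| = 27

start: 7×7×7 = 343 voxels
  1. axis=0 (YZ plane), |mask|=15  ⇒  voxels=105
  2. axis=1 (XZ plane), |mask|=30  ⇒  voxels=65
  3. axis=2 (XY plane), |mask|=24  ⇒  voxels=27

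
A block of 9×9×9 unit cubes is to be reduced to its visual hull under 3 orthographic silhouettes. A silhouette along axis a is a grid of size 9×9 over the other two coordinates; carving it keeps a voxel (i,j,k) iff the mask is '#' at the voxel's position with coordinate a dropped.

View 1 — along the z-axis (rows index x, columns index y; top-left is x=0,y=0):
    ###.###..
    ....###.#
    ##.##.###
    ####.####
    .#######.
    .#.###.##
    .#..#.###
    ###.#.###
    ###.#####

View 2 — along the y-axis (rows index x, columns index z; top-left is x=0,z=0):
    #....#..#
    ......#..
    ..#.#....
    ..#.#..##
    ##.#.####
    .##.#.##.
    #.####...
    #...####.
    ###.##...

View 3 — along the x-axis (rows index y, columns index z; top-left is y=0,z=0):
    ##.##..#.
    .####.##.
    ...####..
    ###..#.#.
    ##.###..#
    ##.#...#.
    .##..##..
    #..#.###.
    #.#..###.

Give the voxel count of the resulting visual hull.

voxel count = 133

start: 9×9×9 = 729 voxels
V1 z: intersect with XY mask (58 set) -- 522 left
V2 y: intersect with XZ mask (37 set) -- 247 left
V3 x: intersect with YZ mask (44 set) -- 133 left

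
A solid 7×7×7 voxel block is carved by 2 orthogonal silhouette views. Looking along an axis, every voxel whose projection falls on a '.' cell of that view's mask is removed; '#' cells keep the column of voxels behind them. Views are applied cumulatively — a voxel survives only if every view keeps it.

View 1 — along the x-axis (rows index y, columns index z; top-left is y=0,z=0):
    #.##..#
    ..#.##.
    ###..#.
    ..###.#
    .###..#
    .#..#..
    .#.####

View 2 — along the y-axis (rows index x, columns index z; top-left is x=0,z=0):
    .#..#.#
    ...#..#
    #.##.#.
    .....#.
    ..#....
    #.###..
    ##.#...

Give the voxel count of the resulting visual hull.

remaining voxels: 67

initial block: 7^3 = 343
carve view 1 (along x, YZ-mask fill 26/49): 182 voxels remain
carve view 2 (along y, XZ-mask fill 18/49): 67 voxels remain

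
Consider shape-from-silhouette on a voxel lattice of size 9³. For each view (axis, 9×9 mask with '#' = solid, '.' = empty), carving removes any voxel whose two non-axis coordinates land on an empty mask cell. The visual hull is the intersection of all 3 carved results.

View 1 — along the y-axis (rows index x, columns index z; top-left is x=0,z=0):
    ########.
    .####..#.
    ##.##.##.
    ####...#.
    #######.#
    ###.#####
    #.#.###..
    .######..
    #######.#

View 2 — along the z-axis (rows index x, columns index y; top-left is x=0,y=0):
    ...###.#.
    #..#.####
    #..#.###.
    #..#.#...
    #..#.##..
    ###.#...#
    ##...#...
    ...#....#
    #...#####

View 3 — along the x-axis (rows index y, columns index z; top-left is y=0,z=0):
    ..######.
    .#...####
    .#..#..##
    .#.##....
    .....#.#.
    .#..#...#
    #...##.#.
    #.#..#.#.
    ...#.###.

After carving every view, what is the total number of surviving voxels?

110 voxels

start: 9×9×9 = 729 voxels
after view 1 [y-axis, 59 of 81 cells solid] → remaining = 531
after view 2 [z-axis, 38 of 81 cells solid] → remaining = 254
after view 3 [x-axis, 35 of 81 cells solid] → remaining = 110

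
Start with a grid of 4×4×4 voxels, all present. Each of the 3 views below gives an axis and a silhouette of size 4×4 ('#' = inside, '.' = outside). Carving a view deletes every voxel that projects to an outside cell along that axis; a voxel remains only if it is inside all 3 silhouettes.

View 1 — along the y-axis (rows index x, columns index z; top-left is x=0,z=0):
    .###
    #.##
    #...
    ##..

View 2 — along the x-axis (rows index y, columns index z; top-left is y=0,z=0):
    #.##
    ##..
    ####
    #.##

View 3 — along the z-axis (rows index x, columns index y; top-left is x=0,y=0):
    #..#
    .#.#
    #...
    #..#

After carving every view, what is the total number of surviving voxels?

|visual hull| = 11

before carving: 64 voxels (4×4×4)
V1 y: intersect with XZ mask (9 set) -- 36 left
V2 x: intersect with YZ mask (12 set) -- 28 left
V3 z: intersect with XY mask (7 set) -- 11 left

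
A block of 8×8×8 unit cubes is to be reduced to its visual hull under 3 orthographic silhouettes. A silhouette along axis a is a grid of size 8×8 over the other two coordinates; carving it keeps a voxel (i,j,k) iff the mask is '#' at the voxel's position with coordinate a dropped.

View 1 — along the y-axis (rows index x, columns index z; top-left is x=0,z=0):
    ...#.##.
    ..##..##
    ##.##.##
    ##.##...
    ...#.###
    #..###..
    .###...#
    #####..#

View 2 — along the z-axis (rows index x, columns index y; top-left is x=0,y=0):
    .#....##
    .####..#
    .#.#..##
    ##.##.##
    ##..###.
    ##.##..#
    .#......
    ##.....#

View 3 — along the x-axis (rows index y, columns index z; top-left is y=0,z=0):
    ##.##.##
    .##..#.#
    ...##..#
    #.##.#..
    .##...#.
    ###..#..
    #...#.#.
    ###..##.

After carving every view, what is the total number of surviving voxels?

|visual hull| = 67

before carving: 512 voxels (8×8×8)
step 1: project along y, AND mask (35/64) → |grid| = 280
step 2: project along z, AND mask (32/64) → |grid| = 139
step 3: project along x, AND mask (32/64) → |grid| = 67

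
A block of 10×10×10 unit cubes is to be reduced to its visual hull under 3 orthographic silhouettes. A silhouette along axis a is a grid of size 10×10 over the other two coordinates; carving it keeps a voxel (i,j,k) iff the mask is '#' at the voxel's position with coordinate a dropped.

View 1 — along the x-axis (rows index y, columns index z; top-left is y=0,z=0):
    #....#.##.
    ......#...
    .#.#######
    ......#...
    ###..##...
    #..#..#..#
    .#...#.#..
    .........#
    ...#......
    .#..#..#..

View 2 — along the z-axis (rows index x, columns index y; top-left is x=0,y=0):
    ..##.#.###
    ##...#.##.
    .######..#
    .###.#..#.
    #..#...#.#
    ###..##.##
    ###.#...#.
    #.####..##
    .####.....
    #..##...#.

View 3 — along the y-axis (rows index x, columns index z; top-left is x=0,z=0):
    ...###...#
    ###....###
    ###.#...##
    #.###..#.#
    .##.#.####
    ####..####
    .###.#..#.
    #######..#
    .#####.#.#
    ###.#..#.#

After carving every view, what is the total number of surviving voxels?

before carving: 1000 voxels (10×10×10)
after view 1 [x-axis, 31 of 100 cells solid] → remaining = 310
after view 2 [z-axis, 54 of 100 cells solid] → remaining = 173
after view 3 [y-axis, 63 of 100 cells solid] → remaining = 106

remaining voxels: 106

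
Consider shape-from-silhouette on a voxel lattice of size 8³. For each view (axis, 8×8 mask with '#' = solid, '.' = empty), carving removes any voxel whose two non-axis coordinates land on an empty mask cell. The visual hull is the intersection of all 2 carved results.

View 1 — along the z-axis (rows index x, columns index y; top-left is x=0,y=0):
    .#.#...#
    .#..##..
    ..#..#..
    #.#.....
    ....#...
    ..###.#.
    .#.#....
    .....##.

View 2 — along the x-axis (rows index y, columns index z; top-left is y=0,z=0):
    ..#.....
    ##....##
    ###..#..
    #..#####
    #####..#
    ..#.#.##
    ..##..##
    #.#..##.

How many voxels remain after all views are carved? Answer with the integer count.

|visual hull| = 85

full grid |V| = 512
  1. axis=2 (XY plane), |mask|=19  ⇒  voxels=152
  2. axis=0 (YZ plane), |mask|=33  ⇒  voxels=85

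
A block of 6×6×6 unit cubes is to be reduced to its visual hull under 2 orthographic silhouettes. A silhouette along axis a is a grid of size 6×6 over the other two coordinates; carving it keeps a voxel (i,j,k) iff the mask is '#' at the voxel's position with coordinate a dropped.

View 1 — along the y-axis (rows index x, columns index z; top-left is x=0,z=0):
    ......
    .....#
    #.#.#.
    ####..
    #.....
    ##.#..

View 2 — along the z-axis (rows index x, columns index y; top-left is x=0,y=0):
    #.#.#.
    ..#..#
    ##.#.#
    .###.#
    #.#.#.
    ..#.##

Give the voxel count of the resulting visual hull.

42 voxels

start: 6×6×6 = 216 voxels
carve view 1 (along y, XZ-mask fill 12/36): 72 voxels remain
carve view 2 (along z, XY-mask fill 19/36): 42 voxels remain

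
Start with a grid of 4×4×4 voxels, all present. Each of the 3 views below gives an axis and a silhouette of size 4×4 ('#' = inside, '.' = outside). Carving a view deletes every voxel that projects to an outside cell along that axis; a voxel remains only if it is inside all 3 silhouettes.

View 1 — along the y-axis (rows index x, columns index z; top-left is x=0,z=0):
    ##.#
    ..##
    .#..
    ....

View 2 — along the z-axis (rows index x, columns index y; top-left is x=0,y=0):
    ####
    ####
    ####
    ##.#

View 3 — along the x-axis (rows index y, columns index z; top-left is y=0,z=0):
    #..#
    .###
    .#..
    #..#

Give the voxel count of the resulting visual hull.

voxel count = 13

start: 4×4×4 = 64 voxels
carve view 1 (along y, XZ-mask fill 6/16): 24 voxels remain
carve view 2 (along z, XY-mask fill 15/16): 24 voxels remain
carve view 3 (along x, YZ-mask fill 8/16): 13 voxels remain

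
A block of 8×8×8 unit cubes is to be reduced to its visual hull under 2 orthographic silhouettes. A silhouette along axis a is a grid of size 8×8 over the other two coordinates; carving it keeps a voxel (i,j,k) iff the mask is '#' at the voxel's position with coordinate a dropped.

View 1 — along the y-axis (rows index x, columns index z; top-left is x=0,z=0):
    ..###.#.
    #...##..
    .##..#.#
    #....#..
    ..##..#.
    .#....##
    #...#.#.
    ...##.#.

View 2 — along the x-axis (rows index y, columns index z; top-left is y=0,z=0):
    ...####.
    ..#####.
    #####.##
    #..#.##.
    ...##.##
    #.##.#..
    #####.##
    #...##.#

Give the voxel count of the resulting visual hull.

start: 8×8×8 = 512 voxels
V1 y: intersect with XZ mask (25 set) -- 200 left
V2 x: intersect with YZ mask (39 set) -- 129 left

|visual hull| = 129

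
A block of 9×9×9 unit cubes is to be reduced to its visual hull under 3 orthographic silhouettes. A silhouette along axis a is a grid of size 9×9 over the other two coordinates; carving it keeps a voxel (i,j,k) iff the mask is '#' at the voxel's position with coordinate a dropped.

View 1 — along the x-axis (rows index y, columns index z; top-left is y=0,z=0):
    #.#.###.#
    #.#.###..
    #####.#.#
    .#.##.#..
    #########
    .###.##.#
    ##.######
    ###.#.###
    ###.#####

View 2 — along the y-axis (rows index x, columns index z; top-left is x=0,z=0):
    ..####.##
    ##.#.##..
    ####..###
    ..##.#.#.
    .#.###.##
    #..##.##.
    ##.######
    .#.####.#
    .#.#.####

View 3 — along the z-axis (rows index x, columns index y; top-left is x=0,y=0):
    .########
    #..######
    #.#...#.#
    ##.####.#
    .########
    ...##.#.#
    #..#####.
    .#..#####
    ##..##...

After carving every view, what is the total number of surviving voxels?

232 voxels

initial block: 9^3 = 729
step 1: project along x, AND mask (60/81) → |grid| = 540
step 2: project along y, AND mask (53/81) → |grid| = 342
step 3: project along z, AND mask (54/81) → |grid| = 232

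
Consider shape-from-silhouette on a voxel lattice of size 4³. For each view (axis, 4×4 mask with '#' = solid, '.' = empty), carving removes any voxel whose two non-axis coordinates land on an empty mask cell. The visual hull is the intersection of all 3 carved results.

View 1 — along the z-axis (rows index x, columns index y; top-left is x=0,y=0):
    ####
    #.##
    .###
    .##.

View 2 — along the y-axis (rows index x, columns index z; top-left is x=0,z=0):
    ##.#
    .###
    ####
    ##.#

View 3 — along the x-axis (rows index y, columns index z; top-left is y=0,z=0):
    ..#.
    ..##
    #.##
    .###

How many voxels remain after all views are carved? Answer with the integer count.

start: 4×4×4 = 64 voxels
V1 z: intersect with XY mask (12 set) -- 48 left
V2 y: intersect with XZ mask (13 set) -- 39 left
V3 x: intersect with YZ mask (9 set) -- 22 left

|visual hull| = 22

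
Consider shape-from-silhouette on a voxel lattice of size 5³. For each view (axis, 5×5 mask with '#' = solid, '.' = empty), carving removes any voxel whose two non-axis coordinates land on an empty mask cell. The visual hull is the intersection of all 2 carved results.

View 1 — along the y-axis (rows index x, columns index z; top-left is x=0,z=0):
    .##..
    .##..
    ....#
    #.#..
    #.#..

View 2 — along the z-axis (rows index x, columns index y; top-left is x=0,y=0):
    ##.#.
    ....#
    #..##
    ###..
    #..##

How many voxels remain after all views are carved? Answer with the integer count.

remaining voxels: 23

full grid |V| = 125
carve view 1 (along y, XZ-mask fill 9/25): 45 voxels remain
carve view 2 (along z, XY-mask fill 13/25): 23 voxels remain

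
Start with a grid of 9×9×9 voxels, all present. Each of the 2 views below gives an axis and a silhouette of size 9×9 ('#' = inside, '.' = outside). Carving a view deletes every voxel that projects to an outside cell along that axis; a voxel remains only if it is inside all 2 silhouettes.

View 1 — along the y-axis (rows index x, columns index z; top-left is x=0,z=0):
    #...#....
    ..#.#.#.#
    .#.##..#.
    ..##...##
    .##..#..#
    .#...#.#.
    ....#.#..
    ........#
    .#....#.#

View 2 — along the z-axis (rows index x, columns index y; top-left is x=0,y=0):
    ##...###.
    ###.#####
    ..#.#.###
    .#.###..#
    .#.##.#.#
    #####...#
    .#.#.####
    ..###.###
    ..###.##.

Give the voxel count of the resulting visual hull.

remaining voxels: 153

full grid |V| = 729
  1. axis=1 (XZ plane), |mask|=27  ⇒  voxels=243
  2. axis=2 (XY plane), |mask|=51  ⇒  voxels=153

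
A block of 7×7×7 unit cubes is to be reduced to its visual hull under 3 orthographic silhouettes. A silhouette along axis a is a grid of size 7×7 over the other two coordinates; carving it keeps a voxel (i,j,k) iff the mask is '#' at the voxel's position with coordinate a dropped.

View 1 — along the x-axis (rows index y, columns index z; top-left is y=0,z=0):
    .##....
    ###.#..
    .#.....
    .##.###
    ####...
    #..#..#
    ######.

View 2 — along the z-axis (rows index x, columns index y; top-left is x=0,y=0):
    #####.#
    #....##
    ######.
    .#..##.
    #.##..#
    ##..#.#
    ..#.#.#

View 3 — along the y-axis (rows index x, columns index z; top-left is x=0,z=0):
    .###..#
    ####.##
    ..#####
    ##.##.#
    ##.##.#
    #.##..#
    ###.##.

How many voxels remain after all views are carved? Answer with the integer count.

remaining voxels: 71

full grid |V| = 343
  1. axis=0 (YZ plane), |mask|=25  ⇒  voxels=175
  2. axis=2 (XY plane), |mask|=29  ⇒  voxels=104
  3. axis=1 (XZ plane), |mask|=34  ⇒  voxels=71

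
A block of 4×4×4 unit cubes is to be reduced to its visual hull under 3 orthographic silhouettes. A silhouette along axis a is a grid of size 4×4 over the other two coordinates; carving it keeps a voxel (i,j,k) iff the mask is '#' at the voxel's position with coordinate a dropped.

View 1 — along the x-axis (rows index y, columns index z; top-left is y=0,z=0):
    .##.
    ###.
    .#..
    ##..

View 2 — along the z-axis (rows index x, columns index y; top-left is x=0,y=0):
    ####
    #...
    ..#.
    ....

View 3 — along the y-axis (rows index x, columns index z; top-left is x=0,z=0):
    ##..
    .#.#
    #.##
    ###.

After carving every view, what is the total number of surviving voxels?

voxel count = 7

initial block: 4^3 = 64
step 1: project along x, AND mask (8/16) → |grid| = 32
step 2: project along z, AND mask (6/16) → |grid| = 11
step 3: project along y, AND mask (10/16) → |grid| = 7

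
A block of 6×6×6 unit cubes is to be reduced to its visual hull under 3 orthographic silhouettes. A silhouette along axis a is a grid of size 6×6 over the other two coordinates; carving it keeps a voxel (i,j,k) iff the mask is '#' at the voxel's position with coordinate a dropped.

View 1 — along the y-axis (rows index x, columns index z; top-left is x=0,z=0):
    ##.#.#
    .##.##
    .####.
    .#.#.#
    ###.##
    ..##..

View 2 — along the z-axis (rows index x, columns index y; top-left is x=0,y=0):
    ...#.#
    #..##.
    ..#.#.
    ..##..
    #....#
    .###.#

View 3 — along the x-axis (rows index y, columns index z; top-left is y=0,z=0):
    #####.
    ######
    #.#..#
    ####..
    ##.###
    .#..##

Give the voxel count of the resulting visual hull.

32 voxels

start: 6×6×6 = 216 voxels
  1. axis=1 (XZ plane), |mask|=22  ⇒  voxels=132
  2. axis=2 (XY plane), |mask|=15  ⇒  voxels=52
  3. axis=0 (YZ plane), |mask|=26  ⇒  voxels=32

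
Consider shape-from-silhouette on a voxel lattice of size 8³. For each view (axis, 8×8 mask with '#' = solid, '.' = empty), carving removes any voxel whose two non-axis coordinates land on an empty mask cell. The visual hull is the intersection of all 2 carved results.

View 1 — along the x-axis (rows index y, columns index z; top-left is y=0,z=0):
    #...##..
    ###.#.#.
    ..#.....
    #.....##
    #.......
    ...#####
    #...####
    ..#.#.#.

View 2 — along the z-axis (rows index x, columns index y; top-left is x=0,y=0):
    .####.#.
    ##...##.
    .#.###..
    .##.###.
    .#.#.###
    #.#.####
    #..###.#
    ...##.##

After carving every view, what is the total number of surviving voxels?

full grid |V| = 512
step 1: project along x, AND mask (26/64) → |grid| = 208
step 2: project along z, AND mask (38/64) → |grid| = 130

voxel count = 130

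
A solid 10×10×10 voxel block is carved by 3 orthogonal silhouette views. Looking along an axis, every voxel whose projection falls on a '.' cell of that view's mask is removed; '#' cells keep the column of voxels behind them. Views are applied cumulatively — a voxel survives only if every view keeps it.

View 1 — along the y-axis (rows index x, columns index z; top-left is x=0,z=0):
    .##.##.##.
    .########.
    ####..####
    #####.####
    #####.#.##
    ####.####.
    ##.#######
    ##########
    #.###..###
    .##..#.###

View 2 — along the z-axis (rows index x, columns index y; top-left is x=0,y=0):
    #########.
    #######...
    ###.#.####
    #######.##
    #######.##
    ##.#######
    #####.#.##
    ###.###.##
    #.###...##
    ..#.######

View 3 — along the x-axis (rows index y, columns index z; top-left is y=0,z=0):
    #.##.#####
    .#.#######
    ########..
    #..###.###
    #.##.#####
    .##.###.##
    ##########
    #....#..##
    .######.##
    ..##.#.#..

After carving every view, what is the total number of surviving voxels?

remaining voxels: 471

initial block: 10^3 = 1000
step 1: project along y, AND mask (79/100) → |grid| = 790
step 2: project along z, AND mask (80/100) → |grid| = 635
step 3: project along x, AND mask (72/100) → |grid| = 471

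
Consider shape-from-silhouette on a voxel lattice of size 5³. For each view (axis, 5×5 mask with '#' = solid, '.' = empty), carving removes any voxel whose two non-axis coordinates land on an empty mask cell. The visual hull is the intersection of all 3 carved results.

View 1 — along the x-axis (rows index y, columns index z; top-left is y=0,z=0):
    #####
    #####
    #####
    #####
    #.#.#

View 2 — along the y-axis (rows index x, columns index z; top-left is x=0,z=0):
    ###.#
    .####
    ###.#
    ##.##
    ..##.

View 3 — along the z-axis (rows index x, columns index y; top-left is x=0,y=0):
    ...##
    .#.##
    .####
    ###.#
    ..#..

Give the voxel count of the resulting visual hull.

initial block: 5^3 = 125
[1] x-view keeps 23 columns → grid now 115
[2] y-view keeps 18 columns → grid now 83
[3] z-view keeps 14 columns → grid now 48

48 voxels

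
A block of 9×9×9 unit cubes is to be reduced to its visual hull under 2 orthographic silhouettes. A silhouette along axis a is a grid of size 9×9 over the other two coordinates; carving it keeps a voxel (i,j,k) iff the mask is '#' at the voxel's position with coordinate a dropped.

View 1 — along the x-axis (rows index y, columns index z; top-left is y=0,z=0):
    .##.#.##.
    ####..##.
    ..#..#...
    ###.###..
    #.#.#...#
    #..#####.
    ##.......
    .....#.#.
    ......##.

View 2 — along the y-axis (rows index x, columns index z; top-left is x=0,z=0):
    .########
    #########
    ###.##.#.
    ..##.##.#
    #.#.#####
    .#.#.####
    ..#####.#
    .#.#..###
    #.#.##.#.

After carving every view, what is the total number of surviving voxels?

voxel count = 220

start: 9×9×9 = 729 voxels
after view 1 [x-axis, 35 of 81 cells solid] → remaining = 315
after view 2 [y-axis, 57 of 81 cells solid] → remaining = 220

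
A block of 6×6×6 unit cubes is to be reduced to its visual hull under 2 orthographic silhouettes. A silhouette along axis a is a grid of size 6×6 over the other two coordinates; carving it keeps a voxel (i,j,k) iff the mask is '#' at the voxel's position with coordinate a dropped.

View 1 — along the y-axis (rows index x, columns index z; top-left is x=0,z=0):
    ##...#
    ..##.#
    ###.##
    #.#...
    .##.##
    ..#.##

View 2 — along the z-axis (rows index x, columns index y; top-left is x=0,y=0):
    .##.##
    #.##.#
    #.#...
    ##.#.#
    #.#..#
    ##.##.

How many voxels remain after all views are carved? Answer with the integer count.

voxel count = 66

start: 6×6×6 = 216 voxels
  1. axis=1 (XZ plane), |mask|=20  ⇒  voxels=120
  2. axis=2 (XY plane), |mask|=21  ⇒  voxels=66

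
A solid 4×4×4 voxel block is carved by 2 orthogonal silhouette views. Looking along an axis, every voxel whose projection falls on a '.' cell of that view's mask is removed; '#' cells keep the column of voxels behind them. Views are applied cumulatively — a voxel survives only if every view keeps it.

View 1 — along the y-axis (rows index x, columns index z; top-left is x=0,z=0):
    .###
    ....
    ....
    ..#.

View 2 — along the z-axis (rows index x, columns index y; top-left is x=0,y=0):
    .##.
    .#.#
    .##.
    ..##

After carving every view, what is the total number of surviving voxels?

before carving: 64 voxels (4×4×4)
step 1: project along y, AND mask (4/16) → |grid| = 16
step 2: project along z, AND mask (8/16) → |grid| = 8

8 voxels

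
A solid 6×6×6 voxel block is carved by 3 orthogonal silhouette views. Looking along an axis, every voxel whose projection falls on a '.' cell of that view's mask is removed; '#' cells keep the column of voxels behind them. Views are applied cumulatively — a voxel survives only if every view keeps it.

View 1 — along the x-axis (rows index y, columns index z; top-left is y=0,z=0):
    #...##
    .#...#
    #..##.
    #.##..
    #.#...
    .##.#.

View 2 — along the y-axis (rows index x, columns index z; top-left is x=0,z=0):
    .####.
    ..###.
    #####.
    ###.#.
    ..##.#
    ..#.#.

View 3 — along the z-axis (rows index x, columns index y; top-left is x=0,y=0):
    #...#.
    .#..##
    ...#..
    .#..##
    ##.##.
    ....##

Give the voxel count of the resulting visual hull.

22 voxels

initial block: 6^3 = 216
after view 1 [x-axis, 16 of 36 cells solid] → remaining = 96
after view 2 [y-axis, 21 of 36 cells solid] → remaining = 57
after view 3 [z-axis, 15 of 36 cells solid] → remaining = 22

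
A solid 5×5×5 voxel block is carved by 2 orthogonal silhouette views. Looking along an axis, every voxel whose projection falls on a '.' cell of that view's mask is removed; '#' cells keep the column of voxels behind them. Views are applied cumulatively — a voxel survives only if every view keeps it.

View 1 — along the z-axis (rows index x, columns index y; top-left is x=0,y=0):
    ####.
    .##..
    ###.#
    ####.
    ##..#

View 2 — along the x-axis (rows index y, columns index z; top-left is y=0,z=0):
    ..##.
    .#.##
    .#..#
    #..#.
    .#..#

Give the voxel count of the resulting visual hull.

start: 5×5×5 = 125 voxels
after view 1 [z-axis, 17 of 25 cells solid] → remaining = 85
after view 2 [x-axis, 11 of 25 cells solid] → remaining = 39

|visual hull| = 39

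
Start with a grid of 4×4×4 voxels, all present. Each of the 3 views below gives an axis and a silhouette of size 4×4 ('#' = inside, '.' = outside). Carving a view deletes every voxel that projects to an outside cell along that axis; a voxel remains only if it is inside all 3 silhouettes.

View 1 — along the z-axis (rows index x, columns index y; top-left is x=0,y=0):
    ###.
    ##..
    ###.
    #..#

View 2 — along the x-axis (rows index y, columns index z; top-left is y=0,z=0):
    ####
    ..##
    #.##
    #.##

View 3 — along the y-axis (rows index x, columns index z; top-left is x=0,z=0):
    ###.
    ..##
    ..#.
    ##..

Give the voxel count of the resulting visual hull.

start: 4×4×4 = 64 voxels
  1. axis=2 (XY plane), |mask|=10  ⇒  voxels=40
  2. axis=0 (YZ plane), |mask|=12  ⇒  voxels=31
  3. axis=1 (XZ plane), |mask|=8  ⇒  voxels=16

|visual hull| = 16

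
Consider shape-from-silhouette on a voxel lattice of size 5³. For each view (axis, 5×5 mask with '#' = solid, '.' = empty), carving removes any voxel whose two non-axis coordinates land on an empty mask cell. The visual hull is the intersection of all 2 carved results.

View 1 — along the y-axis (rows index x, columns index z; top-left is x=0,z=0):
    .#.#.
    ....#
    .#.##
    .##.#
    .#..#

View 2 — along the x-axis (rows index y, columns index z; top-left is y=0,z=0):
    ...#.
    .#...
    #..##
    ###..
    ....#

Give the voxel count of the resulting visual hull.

initial block: 5^3 = 125
V1 y: intersect with XZ mask (11 set) -- 55 left
V2 x: intersect with YZ mask (9 set) -- 21 left

|visual hull| = 21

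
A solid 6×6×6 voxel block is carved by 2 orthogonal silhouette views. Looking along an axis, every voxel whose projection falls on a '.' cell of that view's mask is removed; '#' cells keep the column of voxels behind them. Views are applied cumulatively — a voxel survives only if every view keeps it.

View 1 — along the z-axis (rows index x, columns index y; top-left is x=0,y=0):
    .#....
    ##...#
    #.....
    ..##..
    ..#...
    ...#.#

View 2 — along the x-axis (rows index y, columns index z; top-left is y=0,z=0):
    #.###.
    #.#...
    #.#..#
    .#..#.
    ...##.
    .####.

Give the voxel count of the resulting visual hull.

full grid |V| = 216
step 1: project along z, AND mask (10/36) → |grid| = 60
step 2: project along x, AND mask (17/36) → |grid| = 30

|visual hull| = 30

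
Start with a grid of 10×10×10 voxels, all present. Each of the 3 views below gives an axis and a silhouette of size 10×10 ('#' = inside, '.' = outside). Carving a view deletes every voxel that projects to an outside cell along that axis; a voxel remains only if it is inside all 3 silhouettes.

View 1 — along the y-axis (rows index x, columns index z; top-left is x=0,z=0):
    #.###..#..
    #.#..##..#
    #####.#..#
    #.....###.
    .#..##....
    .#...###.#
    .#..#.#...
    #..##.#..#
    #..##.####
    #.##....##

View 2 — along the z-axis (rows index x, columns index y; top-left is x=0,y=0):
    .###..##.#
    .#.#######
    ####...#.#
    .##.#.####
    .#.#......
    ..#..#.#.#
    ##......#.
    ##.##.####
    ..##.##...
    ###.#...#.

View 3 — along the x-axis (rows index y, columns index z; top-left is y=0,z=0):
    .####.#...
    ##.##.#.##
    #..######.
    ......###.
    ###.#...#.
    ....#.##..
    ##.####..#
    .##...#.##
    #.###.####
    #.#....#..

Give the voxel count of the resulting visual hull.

full grid |V| = 1000
after view 1 [y-axis, 49 of 100 cells solid] → remaining = 490
after view 2 [z-axis, 53 of 100 cells solid] → remaining = 268
after view 3 [x-axis, 53 of 100 cells solid] → remaining = 153

|visual hull| = 153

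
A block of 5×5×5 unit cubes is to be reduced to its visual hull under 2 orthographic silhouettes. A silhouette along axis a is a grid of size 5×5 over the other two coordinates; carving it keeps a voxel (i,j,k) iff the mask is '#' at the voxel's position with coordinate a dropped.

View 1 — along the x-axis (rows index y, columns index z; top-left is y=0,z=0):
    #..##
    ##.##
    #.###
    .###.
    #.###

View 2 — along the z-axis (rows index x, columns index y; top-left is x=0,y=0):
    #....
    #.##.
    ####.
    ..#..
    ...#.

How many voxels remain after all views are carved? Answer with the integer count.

before carving: 125 voxels (5×5×5)
V1 x: intersect with YZ mask (18 set) -- 90 left
V2 z: intersect with XY mask (10 set) -- 34 left

remaining voxels: 34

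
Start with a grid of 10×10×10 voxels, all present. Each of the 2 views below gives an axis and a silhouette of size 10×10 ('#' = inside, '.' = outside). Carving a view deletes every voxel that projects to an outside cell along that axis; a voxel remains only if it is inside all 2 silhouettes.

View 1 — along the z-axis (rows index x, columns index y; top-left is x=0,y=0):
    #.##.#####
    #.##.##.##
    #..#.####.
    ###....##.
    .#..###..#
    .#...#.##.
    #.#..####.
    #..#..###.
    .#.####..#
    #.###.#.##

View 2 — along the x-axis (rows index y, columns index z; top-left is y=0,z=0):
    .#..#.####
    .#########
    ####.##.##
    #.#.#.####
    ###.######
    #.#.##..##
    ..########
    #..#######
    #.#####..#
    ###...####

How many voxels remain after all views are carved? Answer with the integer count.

voxel count = 432

initial block: 10^3 = 1000
V1 z: intersect with XY mask (59 set) -- 590 left
V2 x: intersect with YZ mask (75 set) -- 432 left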